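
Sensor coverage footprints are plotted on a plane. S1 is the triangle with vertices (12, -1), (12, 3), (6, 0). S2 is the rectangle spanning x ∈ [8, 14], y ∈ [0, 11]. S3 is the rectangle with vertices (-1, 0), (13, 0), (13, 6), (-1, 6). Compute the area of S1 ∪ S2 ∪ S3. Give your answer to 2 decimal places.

By inclusion–exclusion:
Individual areas: |S1| = 12, |S2| = 66, |S3| = 84.
|S1∩S2| = 8.
|S1∩S3| = 9.
|S2∩S3|: x∈[8,13], y∈[0,6] → 5·6 = 30.
|S1∩S2∩S3| = 8.
|S1 ∪ S2 ∪ S3| = 162 − 47 + 8 = 123.00.

123.00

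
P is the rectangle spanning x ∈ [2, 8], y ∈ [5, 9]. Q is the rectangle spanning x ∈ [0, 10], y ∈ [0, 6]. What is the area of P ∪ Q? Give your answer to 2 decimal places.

78.00

By inclusion–exclusion:
Individual areas: |P| = 24, |Q| = 60.
|P∩Q|: x∈[2,8], y∈[5,6] → 6·1 = 6.
|P ∪ Q| = 84 − 6 = 78.00.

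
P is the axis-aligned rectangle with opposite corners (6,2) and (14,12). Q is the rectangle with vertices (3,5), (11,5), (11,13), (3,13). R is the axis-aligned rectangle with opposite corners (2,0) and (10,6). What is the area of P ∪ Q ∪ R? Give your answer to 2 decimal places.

By inclusion–exclusion:
Individual areas: |P| = 80, |Q| = 64, |R| = 48.
|P∩Q|: x∈[6,11], y∈[5,12] → 5·7 = 35.
|P∩R|: x∈[6,10], y∈[2,6] → 4·4 = 16.
|Q∩R|: x∈[3,10], y∈[5,6] → 7·1 = 7.
|P∩Q∩R| = 4.
|P ∪ Q ∪ R| = 192 − 58 + 4 = 138.00.

138.00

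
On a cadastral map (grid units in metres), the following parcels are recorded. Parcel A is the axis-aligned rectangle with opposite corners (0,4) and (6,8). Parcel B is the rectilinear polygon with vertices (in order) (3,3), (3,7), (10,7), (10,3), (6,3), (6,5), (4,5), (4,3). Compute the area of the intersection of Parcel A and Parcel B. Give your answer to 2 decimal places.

7.00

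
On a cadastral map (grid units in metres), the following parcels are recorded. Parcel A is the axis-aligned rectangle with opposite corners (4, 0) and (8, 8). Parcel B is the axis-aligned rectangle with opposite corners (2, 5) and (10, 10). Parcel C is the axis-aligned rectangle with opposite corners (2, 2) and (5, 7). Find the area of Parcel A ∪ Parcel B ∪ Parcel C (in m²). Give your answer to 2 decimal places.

66.00

By inclusion–exclusion:
Individual areas: |Parcel A| = 32, |Parcel B| = 40, |Parcel C| = 15.
|Parcel A∩Parcel B|: x∈[4,8], y∈[5,8] → 4·3 = 12.
|Parcel A∩Parcel C|: x∈[4,5], y∈[2,7] → 1·5 = 5.
|Parcel B∩Parcel C|: x∈[2,5], y∈[5,7] → 3·2 = 6.
|Parcel A∩Parcel B∩Parcel C| = 2.
|Parcel A ∪ Parcel B ∪ Parcel C| = 87 − 23 + 2 = 66.00.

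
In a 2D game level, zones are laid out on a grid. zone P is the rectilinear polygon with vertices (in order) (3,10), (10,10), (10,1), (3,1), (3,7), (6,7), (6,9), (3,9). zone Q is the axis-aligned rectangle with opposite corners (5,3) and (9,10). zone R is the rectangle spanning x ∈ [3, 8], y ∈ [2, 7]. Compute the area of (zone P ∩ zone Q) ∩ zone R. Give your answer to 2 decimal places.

The region (zone P ∩ zone Q) ∩ zone R is the polygon with vertices (5,3), (5,7), (6,7), (8,7), (8,3).
By the shoelace formula its area is 12.00.

12.00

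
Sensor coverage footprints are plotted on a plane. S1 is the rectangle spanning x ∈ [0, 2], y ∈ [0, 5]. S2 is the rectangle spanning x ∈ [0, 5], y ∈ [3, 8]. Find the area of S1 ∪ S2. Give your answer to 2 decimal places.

By inclusion–exclusion:
Individual areas: |S1| = 10, |S2| = 25.
|S1∩S2|: x∈[0,2], y∈[3,5] → 2·2 = 4.
|S1 ∪ S2| = 35 − 4 = 31.00.

31.00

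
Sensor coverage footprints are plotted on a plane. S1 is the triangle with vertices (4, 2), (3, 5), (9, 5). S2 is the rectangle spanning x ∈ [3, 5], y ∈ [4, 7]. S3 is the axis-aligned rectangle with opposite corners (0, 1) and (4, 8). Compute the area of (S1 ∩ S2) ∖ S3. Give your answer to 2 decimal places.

1.00

|S1 ∩ S2| = 1.8333.
|(S1 ∩ S2) ∩ S3| = 0.8333.
|(S1 ∩ S2) ∖ S3| = 1.8333 − 0.8333 = 1.00.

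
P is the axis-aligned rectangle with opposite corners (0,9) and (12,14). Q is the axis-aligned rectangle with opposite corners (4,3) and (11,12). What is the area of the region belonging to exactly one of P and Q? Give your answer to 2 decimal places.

81.00

|P∩Q|: x∈[4,11], y∈[9,12] → 7·3 = 21.
|P △ Q| = |P| + |Q| − 2·|P∩Q| = 60 + 63 − 42 = 81.00.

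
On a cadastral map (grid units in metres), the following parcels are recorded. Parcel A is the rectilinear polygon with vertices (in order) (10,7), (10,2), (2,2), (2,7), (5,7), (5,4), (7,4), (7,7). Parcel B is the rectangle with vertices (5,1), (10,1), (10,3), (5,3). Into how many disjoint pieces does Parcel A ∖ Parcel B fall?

Parcel A ∖ Parcel B is a single connected region.

1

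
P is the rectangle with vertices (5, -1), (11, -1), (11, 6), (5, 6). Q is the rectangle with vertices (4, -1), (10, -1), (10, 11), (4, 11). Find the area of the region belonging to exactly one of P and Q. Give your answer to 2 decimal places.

44.00

|P∩Q|: x∈[5,10], y∈[-1,6] → 5·7 = 35.
|P △ Q| = |P| + |Q| − 2·|P∩Q| = 42 + 72 − 70 = 44.00.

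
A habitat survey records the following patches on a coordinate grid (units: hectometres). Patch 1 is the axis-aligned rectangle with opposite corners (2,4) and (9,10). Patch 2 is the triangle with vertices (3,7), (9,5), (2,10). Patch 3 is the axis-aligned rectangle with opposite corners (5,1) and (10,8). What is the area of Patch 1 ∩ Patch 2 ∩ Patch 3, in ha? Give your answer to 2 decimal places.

The intersection is the polygon with vertices (9,5), (5,6.333), (5,7.857).
By the shoelace formula its area is 3.05.

3.05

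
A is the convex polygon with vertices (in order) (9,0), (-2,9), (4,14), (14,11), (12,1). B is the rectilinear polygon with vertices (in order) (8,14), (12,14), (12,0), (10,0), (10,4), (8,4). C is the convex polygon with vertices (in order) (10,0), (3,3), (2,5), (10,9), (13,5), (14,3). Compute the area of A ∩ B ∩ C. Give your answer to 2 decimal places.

The intersection is the polygon with vertices (12,1.5), (10.8,0.6), (10,0.333), (10,4), (8,4), (8,8), (10,9), (12,6.333).
By the shoelace formula its area is 22.70.

22.70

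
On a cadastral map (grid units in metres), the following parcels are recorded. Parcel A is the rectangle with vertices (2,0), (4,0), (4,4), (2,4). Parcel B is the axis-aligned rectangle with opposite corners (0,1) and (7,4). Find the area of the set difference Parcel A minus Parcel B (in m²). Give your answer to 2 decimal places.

|Parcel A∩Parcel B|: x∈[2,4], y∈[1,4] → 2·3 = 6.
|Parcel A| = 8.
|Parcel A ∖ Parcel B| = |Parcel A| − |Parcel A∩Parcel B| = 8 − 6 = 2.00.

2.00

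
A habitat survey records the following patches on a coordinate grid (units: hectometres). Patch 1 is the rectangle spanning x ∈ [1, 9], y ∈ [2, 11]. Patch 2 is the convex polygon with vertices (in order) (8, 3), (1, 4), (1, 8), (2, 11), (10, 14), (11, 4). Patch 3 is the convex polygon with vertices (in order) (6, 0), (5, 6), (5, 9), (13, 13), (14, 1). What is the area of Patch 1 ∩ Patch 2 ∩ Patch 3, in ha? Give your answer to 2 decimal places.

The intersection is the polygon with vertices (9,3.333), (8,3), (5.439,3.366), (5,6), (5,9), (9,11).
By the shoelace formula its area is 26.63.

26.63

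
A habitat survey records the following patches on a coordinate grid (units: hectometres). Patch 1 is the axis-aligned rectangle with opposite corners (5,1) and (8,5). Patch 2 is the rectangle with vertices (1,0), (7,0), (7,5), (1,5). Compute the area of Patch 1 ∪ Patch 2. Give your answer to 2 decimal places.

34.00

By inclusion–exclusion:
Individual areas: |Patch 1| = 12, |Patch 2| = 30.
|Patch 1∩Patch 2|: x∈[5,7], y∈[1,5] → 2·4 = 8.
|Patch 1 ∪ Patch 2| = 42 − 8 = 34.00.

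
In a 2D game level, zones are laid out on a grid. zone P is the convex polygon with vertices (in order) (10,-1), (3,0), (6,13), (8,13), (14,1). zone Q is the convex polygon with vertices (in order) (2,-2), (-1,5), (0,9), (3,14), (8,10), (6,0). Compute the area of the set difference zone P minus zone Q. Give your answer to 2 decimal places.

59.59

|zone P| = 91, |zone P∩zone Q| = 31.4091.
|zone P ∖ zone Q| = |zone P| − |zone P∩zone Q| = 91 − 31.4091 = 59.59.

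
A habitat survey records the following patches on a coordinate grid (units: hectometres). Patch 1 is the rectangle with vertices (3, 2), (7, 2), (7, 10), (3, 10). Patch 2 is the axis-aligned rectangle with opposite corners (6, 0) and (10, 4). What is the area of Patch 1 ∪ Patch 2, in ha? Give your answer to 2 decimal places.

46.00

By inclusion–exclusion:
Individual areas: |Patch 1| = 32, |Patch 2| = 16.
|Patch 1∩Patch 2|: x∈[6,7], y∈[2,4] → 1·2 = 2.
|Patch 1 ∪ Patch 2| = 48 − 2 = 46.00.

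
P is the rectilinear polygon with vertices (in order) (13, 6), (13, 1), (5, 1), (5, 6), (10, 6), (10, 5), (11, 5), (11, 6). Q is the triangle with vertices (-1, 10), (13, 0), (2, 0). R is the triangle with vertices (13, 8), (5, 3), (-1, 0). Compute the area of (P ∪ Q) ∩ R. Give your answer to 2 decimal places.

The region (P ∪ Q) ∩ R is the polygon with vertices (1.561,1.463), (9.5,6), (9.8,6), (5,3), (1.609,1.304).
By the shoelace formula its area is 2.46.

2.46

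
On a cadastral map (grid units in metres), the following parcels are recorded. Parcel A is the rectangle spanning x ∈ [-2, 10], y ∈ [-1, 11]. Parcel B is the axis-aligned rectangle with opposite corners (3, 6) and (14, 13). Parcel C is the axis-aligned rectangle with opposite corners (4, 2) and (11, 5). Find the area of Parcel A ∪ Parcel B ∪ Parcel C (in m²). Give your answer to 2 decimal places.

189.00

By inclusion–exclusion:
Individual areas: |Parcel A| = 144, |Parcel B| = 77, |Parcel C| = 21.
|Parcel A∩Parcel B|: x∈[3,10], y∈[6,11] → 7·5 = 35.
|Parcel A∩Parcel C|: x∈[4,10], y∈[2,5] → 6·3 = 18.
|Parcel B∩Parcel C| = 0 (no overlap).
|Parcel A∩Parcel B∩Parcel C| = 0.
|Parcel A ∪ Parcel B ∪ Parcel C| = 242 − 53 + 0 = 189.00.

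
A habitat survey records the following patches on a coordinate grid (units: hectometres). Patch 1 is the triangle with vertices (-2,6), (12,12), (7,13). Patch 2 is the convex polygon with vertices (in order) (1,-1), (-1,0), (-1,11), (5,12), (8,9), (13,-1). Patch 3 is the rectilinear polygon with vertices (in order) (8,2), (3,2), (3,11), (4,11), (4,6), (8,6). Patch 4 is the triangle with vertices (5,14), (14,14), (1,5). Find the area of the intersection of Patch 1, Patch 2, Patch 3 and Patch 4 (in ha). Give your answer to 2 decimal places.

1.87

The intersection is the polygon with vertices (4,8.571), (3,8.143), (3,9.5), (3.264,10.094), (4,10.667).
By the shoelace formula its area is 1.87.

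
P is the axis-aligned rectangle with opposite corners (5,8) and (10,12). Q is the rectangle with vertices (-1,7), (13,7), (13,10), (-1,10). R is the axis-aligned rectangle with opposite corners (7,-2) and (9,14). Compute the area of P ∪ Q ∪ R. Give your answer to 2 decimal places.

74.00

By inclusion–exclusion:
Individual areas: |P| = 20, |Q| = 42, |R| = 32.
|P∩Q|: x∈[5,10], y∈[8,10] → 5·2 = 10.
|P∩R|: x∈[7,9], y∈[8,12] → 2·4 = 8.
|Q∩R|: x∈[7,9], y∈[7,10] → 2·3 = 6.
|P∩Q∩R| = 4.
|P ∪ Q ∪ R| = 94 − 24 + 4 = 74.00.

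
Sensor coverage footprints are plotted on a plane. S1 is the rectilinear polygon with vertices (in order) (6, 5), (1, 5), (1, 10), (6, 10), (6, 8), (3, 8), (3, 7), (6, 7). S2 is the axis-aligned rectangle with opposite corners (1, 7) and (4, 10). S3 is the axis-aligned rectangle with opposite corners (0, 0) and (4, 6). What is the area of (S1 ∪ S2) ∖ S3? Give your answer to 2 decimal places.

20.00

|S1 ∪ S2| = 23.
|(S1 ∪ S2) ∩ S3| = 3.
|(S1 ∪ S2) ∖ S3| = 23 − 3 = 20.00.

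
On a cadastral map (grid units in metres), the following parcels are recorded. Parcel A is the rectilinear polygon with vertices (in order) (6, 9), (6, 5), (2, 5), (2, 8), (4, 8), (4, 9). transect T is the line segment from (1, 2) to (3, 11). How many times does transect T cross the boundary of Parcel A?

2

The segment meets the boundary at (2.333,8), (2,6.5).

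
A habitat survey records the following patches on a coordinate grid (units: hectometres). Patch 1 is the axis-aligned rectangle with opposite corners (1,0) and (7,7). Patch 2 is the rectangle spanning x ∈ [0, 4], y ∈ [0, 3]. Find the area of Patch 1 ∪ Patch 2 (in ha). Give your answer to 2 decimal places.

By inclusion–exclusion:
Individual areas: |Patch 1| = 42, |Patch 2| = 12.
|Patch 1∩Patch 2|: x∈[1,4], y∈[0,3] → 3·3 = 9.
|Patch 1 ∪ Patch 2| = 54 − 9 = 45.00.

45.00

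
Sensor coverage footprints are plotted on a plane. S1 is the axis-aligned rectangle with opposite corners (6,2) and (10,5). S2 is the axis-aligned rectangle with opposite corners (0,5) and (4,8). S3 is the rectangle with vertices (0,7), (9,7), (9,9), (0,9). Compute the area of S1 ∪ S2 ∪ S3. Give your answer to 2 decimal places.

By inclusion–exclusion:
Individual areas: |S1| = 12, |S2| = 12, |S3| = 18.
|S1∩S2| = 0 (no overlap).
|S1∩S3| = 0 (no overlap).
|S2∩S3|: x∈[0,4], y∈[7,8] → 4·1 = 4.
|S1∩S2∩S3| = 0.
|S1 ∪ S2 ∪ S3| = 42 − 4 + 0 = 38.00.

38.00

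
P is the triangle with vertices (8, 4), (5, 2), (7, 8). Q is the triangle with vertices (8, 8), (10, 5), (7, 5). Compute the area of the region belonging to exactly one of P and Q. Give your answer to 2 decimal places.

|P| = 7, |Q| = 4.5, |P∩Q| = 0.4821.
|P △ Q| = |P| + |Q| − 2·|P∩Q| = 7 + 4.5 − 0.9643 = 10.54.

10.54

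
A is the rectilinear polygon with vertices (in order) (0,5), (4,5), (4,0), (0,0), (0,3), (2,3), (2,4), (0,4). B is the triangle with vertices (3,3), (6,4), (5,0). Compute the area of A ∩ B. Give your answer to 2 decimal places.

0.92

The intersection is the polygon with vertices (4,1.5), (3,3), (4,3.333).
By the shoelace formula its area is 0.92.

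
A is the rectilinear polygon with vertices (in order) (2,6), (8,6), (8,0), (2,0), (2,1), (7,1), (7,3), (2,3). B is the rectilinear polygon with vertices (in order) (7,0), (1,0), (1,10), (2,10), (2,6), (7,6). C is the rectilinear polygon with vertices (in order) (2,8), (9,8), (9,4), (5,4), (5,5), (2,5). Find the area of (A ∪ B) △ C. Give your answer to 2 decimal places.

53.00

|A ∪ B| = 46.
|(A ∪ B) ∩ C| = 9.
|(A ∪ B) △ C| = 46 + 25 − 18 = 53.00.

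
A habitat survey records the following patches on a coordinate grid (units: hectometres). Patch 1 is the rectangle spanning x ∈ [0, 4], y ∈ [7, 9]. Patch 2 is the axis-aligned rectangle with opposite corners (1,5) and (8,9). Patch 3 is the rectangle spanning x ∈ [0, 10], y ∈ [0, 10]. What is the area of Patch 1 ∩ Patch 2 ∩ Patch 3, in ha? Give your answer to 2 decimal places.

6.00

The intersection is the polygon with vertices (1,7), (1,9), (4,9), (4,7).
By the shoelace formula its area is 6.00.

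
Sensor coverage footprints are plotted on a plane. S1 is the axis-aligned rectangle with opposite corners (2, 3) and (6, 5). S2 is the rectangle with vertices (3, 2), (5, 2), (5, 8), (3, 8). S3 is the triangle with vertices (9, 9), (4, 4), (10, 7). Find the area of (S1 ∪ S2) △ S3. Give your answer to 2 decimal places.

|S1 ∪ S2| = 16.
|(S1 ∪ S2) ∩ S3| = 0.5.
|(S1 ∪ S2) △ S3| = 16 + 7.5 − 1 = 22.50.

22.50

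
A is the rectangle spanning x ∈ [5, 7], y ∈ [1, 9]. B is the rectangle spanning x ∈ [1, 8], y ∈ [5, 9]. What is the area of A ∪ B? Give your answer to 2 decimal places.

36.00

By inclusion–exclusion:
Individual areas: |A| = 16, |B| = 28.
|A∩B|: x∈[5,7], y∈[5,9] → 2·4 = 8.
|A ∪ B| = 44 − 8 = 36.00.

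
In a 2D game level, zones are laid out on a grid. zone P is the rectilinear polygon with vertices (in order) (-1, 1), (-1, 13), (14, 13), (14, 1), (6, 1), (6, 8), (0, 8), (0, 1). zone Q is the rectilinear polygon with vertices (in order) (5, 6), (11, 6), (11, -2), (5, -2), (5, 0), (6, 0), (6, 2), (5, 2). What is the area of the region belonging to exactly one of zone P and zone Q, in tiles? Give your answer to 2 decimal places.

134.00

|zone P| = 138, |zone Q| = 46, |zone P∩zone Q| = 25.
|zone P △ zone Q| = |zone P| + |zone Q| − 2·|zone P∩zone Q| = 138 + 46 − 50 = 134.00.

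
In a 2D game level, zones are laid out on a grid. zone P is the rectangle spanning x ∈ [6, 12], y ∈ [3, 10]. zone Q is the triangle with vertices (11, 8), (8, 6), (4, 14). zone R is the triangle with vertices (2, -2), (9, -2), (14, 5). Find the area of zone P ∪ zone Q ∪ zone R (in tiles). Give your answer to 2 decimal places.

By inclusion–exclusion:
Individual areas: |zone P| = 42, |zone Q| = 16, |zone R| = 24.5.
|zone P∩zone Q| = 10.6667.
|zone P∩zone R| = 0.5952.
|zone Q∩zone R| = 0.
|zone P∩zone Q∩zone R| = 0.
|zone P ∪ zone Q ∪ zone R| = 82.5 − 11.2619 + 0 = 71.24.

71.24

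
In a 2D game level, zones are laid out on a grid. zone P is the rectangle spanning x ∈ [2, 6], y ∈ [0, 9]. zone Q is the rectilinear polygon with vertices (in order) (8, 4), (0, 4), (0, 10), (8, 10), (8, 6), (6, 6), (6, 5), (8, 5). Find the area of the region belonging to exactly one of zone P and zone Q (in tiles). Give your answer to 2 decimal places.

|zone P| = 36, |zone Q| = 46, |zone P∩zone Q| = 20.
|zone P △ zone Q| = |zone P| + |zone Q| − 2·|zone P∩zone Q| = 36 + 46 − 40 = 42.00.

42.00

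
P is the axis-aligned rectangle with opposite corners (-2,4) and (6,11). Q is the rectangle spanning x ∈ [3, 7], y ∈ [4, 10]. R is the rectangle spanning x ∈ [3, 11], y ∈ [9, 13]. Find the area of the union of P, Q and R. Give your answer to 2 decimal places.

By inclusion–exclusion:
Individual areas: |P| = 56, |Q| = 24, |R| = 32.
|P∩Q|: x∈[3,6], y∈[4,10] → 3·6 = 18.
|P∩R|: x∈[3,6], y∈[9,11] → 3·2 = 6.
|Q∩R|: x∈[3,7], y∈[9,10] → 4·1 = 4.
|P∩Q∩R| = 3.
|P ∪ Q ∪ R| = 112 − 28 + 3 = 87.00.

87.00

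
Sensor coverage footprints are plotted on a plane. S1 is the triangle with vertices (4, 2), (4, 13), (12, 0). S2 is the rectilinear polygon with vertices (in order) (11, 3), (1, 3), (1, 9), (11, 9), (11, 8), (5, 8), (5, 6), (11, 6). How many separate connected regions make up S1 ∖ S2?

S1 ∖ S2 splits into 3 disjoint pieces (area 13.2308, area 4.9231, area 5.3846).

3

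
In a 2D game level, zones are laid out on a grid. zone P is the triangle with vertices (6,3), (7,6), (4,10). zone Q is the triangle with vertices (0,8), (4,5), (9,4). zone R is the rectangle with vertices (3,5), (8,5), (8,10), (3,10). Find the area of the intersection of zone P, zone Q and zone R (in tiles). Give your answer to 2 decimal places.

0.44

The intersection is the polygon with vertices (5.236,5.673), (6.677,5.032), (6.667,5), (5.429,5).
By the shoelace formula its area is 0.44.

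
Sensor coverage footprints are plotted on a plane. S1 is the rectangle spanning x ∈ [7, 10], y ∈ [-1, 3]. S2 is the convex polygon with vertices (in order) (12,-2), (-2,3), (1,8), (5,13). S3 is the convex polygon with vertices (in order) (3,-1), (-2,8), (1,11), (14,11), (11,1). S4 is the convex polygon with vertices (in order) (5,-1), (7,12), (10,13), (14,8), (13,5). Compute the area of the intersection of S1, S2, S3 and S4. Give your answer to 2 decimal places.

4.04

The intersection is the polygon with vertices (9.667,3), (9.839,2.63), (7,0.5), (7,3).
By the shoelace formula its area is 4.04.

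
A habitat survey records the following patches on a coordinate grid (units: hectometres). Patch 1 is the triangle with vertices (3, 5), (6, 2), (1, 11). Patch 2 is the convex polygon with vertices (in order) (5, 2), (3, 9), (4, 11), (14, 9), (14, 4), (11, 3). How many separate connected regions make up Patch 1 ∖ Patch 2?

Patch 1 ∖ Patch 2 splits into 2 disjoint pieces (area 4.8471, area 0.0048).

2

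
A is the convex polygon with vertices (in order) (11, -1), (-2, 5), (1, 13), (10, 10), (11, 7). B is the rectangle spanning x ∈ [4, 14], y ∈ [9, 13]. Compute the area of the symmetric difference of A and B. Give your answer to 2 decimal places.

|A| = 113, |B| = 40, |A∩B| = 12.1667.
|A △ B| = |A| + |B| − 2·|A∩B| = 113 + 40 − 24.3333 = 128.67.

128.67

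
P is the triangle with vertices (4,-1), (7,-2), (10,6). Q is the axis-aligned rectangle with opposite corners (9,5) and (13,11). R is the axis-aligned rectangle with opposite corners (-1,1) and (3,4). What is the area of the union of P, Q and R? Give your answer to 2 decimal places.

49.26

By inclusion–exclusion:
Individual areas: |P| = 13.5, |Q| = 24, |R| = 12.
|P∩Q| = 0.2411.
|P∩R| = 0.
|Q∩R| = 0 (no overlap).
|P∩Q∩R| = 0.
|P ∪ Q ∪ R| = 49.5 − 0.2411 + 0 = 49.26.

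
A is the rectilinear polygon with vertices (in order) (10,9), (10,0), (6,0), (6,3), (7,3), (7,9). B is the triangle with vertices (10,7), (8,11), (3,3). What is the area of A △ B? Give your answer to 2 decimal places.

32.86

|A| = 30, |B| = 18, |A∩B| = 7.5714.
|A △ B| = |A| + |B| − 2·|A∩B| = 30 + 18 − 15.1429 = 32.86.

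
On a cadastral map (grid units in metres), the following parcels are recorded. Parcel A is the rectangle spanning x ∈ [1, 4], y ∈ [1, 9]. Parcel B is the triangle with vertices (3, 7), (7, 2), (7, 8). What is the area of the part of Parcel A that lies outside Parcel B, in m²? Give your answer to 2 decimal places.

|Parcel A| = 24, |Parcel A∩Parcel B| = 0.75.
|Parcel A ∖ Parcel B| = |Parcel A| − |Parcel A∩Parcel B| = 24 − 0.75 = 23.25.

23.25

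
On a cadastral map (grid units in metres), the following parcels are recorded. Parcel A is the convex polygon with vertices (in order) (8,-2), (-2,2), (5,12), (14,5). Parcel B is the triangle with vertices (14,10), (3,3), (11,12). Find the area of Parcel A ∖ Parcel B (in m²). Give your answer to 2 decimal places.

|Parcel A| = 116.5, |Parcel A∩Parcel B| = 10.1167.
|Parcel A ∖ Parcel B| = |Parcel A| − |Parcel A∩Parcel B| = 116.5 − 10.1167 = 106.38.

106.38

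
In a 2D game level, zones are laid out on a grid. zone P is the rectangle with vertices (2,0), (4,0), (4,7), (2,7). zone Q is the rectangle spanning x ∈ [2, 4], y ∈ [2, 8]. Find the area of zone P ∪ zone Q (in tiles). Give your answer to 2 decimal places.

By inclusion–exclusion:
Individual areas: |zone P| = 14, |zone Q| = 12.
|zone P∩zone Q|: x∈[2,4], y∈[2,7] → 2·5 = 10.
|zone P ∪ zone Q| = 26 − 10 = 16.00.

16.00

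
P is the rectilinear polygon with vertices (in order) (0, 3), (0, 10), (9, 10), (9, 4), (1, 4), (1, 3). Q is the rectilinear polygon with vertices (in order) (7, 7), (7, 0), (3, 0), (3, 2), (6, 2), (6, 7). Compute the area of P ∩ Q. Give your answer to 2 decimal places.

3.00

The intersection is the polygon with vertices (6,4), (6,7), (7,7), (7,4).
By the shoelace formula its area is 3.00.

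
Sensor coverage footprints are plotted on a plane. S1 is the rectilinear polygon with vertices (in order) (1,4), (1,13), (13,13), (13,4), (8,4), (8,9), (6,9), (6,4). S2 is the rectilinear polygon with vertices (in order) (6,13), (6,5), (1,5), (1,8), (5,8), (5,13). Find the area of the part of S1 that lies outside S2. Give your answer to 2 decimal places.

|S1| = 98, |S1∩S2| = 20.
|S1 ∖ S2| = |S1| − |S1∩S2| = 98 − 20 = 78.00.

78.00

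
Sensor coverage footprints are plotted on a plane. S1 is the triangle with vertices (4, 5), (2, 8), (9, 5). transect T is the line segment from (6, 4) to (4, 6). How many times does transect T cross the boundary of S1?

1

The segment meets the boundary at (5,5).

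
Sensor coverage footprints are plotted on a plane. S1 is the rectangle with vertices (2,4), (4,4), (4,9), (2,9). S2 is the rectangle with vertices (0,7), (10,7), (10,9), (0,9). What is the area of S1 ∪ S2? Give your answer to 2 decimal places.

26.00

By inclusion–exclusion:
Individual areas: |S1| = 10, |S2| = 20.
|S1∩S2|: x∈[2,4], y∈[7,9] → 2·2 = 4.
|S1 ∪ S2| = 30 − 4 = 26.00.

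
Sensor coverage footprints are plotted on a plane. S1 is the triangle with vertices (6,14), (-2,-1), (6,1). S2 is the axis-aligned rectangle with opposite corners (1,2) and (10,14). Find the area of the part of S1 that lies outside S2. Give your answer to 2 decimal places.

|S1| = 52, |S1∩S2| = 36.5625.
|S1 ∖ S2| = |S1| − |S1∩S2| = 52 − 36.5625 = 15.44.

15.44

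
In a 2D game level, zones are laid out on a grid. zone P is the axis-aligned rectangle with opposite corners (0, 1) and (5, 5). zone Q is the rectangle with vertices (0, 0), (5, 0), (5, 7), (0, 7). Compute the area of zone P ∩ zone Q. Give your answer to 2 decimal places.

|zone P∩zone Q|: x∈[0,5], y∈[1,5] → 5·4 = 20.

20.00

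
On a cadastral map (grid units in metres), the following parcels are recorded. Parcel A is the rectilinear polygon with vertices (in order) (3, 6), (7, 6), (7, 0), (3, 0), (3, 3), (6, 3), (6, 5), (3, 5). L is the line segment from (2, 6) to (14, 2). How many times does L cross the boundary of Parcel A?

4

The segment meets the boundary at (7,4.333), (6,4.667), (5,5), (3,5.667).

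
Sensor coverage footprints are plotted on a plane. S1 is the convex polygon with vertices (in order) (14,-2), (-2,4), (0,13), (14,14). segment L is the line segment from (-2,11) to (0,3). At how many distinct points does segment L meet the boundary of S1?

The segment meets the boundary at (-0.069,3.276), (-1.176,7.706).

2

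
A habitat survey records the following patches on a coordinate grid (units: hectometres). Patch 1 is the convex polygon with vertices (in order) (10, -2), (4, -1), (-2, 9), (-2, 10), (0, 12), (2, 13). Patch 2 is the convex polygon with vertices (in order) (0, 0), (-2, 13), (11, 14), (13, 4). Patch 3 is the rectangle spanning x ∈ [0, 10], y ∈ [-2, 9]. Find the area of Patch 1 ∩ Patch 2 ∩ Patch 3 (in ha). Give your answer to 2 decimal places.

The intersection is the polygon with vertices (7.674,2.361), (2.87,0.883), (0,5.667), (0,9), (4.133,9).
By the shoelace formula its area is 40.12.

40.12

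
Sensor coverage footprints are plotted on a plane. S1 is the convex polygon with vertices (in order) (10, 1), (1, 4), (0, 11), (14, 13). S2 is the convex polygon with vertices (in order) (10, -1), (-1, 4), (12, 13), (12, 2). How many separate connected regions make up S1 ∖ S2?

S1 ∖ S2 splits into 2 disjoint pieces (area 33.62, area 5.7143).

2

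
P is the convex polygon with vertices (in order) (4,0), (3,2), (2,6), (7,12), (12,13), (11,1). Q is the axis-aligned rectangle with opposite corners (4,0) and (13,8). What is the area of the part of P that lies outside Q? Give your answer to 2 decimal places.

|P| = 92, |P∩Q| = 54.5417.
|P ∖ Q| = |P| − |P∩Q| = 92 − 54.5417 = 37.46.

37.46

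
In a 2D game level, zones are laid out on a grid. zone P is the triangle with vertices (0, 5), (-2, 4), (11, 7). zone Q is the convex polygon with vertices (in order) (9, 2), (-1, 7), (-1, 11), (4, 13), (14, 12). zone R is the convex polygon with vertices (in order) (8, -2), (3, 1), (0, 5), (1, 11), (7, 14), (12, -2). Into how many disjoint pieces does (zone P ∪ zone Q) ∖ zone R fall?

3

(zone P ∪ zone Q) ∖ zone R splits into 3 disjoint pieces (area 0.6311, area 10.0353, area 27.1072).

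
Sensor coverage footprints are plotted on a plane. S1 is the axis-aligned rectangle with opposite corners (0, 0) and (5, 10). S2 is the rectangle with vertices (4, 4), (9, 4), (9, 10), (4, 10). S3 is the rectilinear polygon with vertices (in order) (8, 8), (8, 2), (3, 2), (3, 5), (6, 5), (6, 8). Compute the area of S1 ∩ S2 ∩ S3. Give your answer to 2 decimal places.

1.00

The intersection is the polygon with vertices (4,4), (4,5), (5,5), (5,4).
By the shoelace formula its area is 1.00.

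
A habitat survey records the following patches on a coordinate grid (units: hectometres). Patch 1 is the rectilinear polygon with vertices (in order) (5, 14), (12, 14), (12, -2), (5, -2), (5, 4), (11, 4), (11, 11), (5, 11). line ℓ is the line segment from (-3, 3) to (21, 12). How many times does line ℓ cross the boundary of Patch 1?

The segment meets the boundary at (12,8.625), (11,8.25).

2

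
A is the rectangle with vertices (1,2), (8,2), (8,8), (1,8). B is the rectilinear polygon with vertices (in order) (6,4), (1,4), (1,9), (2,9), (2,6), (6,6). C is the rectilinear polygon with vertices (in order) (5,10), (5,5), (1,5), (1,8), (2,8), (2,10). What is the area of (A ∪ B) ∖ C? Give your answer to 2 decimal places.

31.00

|A ∪ B| = 43.
|(A ∪ B) ∩ C| = 12.
|(A ∪ B) ∖ C| = 43 − 12 = 31.00.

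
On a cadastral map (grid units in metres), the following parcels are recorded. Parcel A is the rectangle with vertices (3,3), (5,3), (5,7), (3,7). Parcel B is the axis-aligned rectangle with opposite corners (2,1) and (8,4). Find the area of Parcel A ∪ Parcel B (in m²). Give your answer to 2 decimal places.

By inclusion–exclusion:
Individual areas: |Parcel A| = 8, |Parcel B| = 18.
|Parcel A∩Parcel B|: x∈[3,5], y∈[3,4] → 2·1 = 2.
|Parcel A ∪ Parcel B| = 26 − 2 = 24.00.

24.00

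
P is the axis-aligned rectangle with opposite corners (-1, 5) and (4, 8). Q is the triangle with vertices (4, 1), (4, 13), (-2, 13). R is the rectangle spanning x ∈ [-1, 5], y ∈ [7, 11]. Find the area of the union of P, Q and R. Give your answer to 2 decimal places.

49.00

By inclusion–exclusion:
Individual areas: |P| = 15, |Q| = 36, |R| = 24.
|P∩Q| = 8.25.
|P∩R|: x∈[-1,4], y∈[7,8] → 5·1 = 5.
|Q∩R| = 16.
|P∩Q∩R| = 3.25.
|P ∪ Q ∪ R| = 75 − 29.25 + 3.25 = 49.00.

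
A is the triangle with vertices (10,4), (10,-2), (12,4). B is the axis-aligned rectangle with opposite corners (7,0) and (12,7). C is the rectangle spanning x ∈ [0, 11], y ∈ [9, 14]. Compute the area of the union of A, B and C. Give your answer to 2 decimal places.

90.67

By inclusion–exclusion:
Individual areas: |A| = 6, |B| = 35, |C| = 55.
|A∩B| = 5.3333.
|A∩C| = 0.
|B∩C| = 0 (no overlap).
|A∩B∩C| = 0.
|A ∪ B ∪ C| = 96 − 5.3333 + 0 = 90.67.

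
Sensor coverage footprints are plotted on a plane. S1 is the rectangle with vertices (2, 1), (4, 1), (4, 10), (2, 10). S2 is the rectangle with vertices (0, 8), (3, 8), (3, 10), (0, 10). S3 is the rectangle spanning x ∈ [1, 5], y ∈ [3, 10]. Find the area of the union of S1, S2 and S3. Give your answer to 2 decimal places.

34.00

By inclusion–exclusion:
Individual areas: |S1| = 18, |S2| = 6, |S3| = 28.
|S1∩S2|: x∈[2,3], y∈[8,10] → 1·2 = 2.
|S1∩S3|: x∈[2,4], y∈[3,10] → 2·7 = 14.
|S2∩S3|: x∈[1,3], y∈[8,10] → 2·2 = 4.
|S1∩S2∩S3| = 2.
|S1 ∪ S2 ∪ S3| = 52 − 20 + 2 = 34.00.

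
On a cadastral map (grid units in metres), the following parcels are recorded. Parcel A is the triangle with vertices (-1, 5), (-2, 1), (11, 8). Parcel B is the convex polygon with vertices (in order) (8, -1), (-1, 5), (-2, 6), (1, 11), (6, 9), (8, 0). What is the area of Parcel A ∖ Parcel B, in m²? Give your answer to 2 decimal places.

9.49

|Parcel A| = 22.5, |Parcel A∩Parcel B| = 13.0121.
|Parcel A ∖ Parcel B| = |Parcel A| − |Parcel A∩Parcel B| = 22.5 − 13.0121 = 9.49.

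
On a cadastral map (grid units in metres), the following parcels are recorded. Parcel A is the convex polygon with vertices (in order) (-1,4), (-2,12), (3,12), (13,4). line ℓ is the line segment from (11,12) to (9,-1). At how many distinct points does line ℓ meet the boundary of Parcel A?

2

The segment meets the boundary at (9.769,4), (10.123,6.301).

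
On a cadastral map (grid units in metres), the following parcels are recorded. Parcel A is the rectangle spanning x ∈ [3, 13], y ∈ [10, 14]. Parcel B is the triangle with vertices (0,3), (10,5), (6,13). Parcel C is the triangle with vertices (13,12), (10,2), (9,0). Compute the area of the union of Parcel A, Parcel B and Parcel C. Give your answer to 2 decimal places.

80.98

By inclusion–exclusion:
Individual areas: |Parcel A| = 40, |Parcel B| = 44, |Parcel C| = 2.
|Parcel A∩Parcel B| = 4.95.
|Parcel A∩Parcel C| = 0.0667.
|Parcel B∩Parcel C| = 0.
|Parcel A∩Parcel B∩Parcel C| = 0.
|Parcel A ∪ Parcel B ∪ Parcel C| = 86 − 5.0167 + 0 = 80.98.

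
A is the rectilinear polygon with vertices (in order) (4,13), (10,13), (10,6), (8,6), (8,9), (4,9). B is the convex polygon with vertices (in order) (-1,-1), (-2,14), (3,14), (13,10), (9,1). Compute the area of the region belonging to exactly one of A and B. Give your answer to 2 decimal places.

|A| = 30, |B| = 161.5, |A∩B| = 25.95.
|A △ B| = |A| + |B| − 2·|A∩B| = 30 + 161.5 − 51.9 = 139.60.

139.60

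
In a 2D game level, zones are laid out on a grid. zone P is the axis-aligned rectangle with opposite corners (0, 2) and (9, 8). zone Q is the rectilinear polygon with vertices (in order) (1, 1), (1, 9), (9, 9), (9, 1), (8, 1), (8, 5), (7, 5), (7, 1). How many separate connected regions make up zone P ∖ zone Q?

2

zone P ∖ zone Q splits into 2 disjoint pieces (area 6, area 3).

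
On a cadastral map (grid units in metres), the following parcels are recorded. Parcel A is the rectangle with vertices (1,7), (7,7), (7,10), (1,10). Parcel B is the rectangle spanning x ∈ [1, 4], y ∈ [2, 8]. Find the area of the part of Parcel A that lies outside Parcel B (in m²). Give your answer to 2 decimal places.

15.00

|Parcel A∩Parcel B|: x∈[1,4], y∈[7,8] → 3·1 = 3.
|Parcel A| = 18.
|Parcel A ∖ Parcel B| = |Parcel A| − |Parcel A∩Parcel B| = 18 − 3 = 15.00.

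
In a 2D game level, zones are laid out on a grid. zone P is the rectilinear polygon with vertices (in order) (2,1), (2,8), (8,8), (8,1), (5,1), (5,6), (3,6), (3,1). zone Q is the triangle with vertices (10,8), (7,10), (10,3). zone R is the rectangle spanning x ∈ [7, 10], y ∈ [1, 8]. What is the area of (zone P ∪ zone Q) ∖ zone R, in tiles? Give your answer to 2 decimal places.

27.14

|zone P ∪ zone Q| = 39.4762.
|(zone P ∪ zone Q) ∩ zone R| = 12.3333.
|(zone P ∪ zone Q) ∖ zone R| = 39.4762 − 12.3333 = 27.14.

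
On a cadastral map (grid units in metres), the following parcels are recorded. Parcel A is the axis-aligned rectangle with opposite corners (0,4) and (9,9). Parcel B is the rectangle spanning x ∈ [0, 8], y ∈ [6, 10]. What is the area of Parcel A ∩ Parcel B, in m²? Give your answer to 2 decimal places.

|Parcel A∩Parcel B|: x∈[0,8], y∈[6,9] → 8·3 = 24.

24.00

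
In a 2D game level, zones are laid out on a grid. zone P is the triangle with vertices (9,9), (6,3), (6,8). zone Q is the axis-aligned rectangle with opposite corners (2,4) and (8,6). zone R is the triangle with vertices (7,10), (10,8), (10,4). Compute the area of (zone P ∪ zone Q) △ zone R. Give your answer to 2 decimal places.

21.96

|zone P ∪ zone Q| = 17.5.
|(zone P ∪ zone Q) ∩ zone R| = 0.7688.
|(zone P ∪ zone Q) △ zone R| = 17.5 + 6 − 1.5377 = 21.96.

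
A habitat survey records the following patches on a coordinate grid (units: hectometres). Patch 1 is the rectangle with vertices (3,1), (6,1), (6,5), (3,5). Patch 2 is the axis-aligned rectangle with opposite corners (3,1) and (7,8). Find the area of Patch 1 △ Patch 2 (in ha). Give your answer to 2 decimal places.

|Patch 1∩Patch 2|: x∈[3,6], y∈[1,5] → 3·4 = 12.
|Patch 1 △ Patch 2| = |Patch 1| + |Patch 2| − 2·|Patch 1∩Patch 2| = 12 + 28 − 24 = 16.00.

16.00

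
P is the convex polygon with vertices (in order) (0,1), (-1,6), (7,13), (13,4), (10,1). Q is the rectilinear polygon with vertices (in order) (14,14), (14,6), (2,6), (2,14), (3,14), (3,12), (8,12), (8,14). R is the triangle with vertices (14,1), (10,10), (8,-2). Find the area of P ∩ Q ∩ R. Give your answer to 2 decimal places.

The intersection is the polygon with vertices (11.667,6), (9.333,6), (9.8,8.8).
By the shoelace formula its area is 3.27.

3.27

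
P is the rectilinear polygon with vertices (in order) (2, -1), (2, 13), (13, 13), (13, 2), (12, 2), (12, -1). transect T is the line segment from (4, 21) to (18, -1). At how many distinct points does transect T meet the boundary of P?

2

The segment meets the boundary at (13,6.857), (9.091,13).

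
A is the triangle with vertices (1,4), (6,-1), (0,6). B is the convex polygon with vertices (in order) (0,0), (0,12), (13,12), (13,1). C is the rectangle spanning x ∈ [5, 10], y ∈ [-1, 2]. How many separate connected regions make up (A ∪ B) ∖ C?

1

(A ∪ B) ∖ C is a single connected region.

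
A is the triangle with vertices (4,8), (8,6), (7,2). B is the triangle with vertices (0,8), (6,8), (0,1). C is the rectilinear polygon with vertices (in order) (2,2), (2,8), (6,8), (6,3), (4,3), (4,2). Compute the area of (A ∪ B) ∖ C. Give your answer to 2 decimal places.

17.67

|A ∪ B| = 29.2263.
|(A ∪ B) ∩ C| = 11.5596.
|(A ∪ B) ∖ C| = 29.2263 − 11.5596 = 17.67.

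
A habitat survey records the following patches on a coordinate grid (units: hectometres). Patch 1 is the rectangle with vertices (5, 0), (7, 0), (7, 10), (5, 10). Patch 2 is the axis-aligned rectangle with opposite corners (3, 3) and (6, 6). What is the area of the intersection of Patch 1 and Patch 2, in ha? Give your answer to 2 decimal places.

3.00

|Patch 1∩Patch 2|: x∈[5,6], y∈[3,6] → 1·3 = 3.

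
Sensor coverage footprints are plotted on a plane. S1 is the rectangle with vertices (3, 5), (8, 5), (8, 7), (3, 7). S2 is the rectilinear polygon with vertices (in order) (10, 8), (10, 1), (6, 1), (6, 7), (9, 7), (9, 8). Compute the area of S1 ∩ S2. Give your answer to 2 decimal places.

4.00

The intersection is the polygon with vertices (8,5), (6,5), (6,7), (8,7).
By the shoelace formula its area is 4.00.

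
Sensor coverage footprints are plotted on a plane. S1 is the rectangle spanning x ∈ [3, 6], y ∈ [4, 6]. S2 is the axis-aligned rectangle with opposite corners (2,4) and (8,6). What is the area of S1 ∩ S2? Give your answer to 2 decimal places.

6.00

|S1∩S2|: x∈[3,6], y∈[4,6] → 3·2 = 6.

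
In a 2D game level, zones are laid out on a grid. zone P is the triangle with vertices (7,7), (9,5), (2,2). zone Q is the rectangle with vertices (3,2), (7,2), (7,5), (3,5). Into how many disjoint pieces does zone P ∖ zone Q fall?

2

zone P ∖ zone Q splits into 2 disjoint pieces (area 4.8571, area 0.2857).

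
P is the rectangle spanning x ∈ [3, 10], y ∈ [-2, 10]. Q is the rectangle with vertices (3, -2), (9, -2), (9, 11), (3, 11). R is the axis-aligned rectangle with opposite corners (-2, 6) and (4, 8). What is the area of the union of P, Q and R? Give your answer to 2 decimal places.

By inclusion–exclusion:
Individual areas: |P| = 84, |Q| = 78, |R| = 12.
|P∩Q|: x∈[3,9], y∈[-2,10] → 6·12 = 72.
|P∩R|: x∈[3,4], y∈[6,8] → 1·2 = 2.
|Q∩R|: x∈[3,4], y∈[6,8] → 1·2 = 2.
|P∩Q∩R| = 2.
|P ∪ Q ∪ R| = 174 − 76 + 2 = 100.00.

100.00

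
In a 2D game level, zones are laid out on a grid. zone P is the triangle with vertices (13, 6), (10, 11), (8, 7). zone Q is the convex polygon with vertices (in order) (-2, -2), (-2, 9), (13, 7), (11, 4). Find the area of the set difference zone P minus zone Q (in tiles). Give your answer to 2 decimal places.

|zone P| = 11, |zone P∩zone Q| = 3.6002.
|zone P ∖ zone Q| = |zone P| − |zone P∩zone Q| = 11 − 3.6002 = 7.40.

7.40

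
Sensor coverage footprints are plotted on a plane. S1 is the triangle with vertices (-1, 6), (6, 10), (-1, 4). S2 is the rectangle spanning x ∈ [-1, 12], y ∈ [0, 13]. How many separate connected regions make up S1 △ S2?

1

S1 △ S2 is a single connected region.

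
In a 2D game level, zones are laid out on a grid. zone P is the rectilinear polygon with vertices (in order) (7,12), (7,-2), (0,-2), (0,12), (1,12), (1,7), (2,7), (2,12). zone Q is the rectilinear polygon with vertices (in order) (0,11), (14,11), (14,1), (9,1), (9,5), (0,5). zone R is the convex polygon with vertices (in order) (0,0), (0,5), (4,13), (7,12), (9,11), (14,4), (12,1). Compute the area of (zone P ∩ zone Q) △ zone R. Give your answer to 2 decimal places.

97.00

|zone P ∩ zone Q| = 38.
|(zone P ∩ zone Q) ∩ zone R| = 32.
|(zone P ∩ zone Q) △ zone R| = 38 + 123 − 64 = 97.00.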